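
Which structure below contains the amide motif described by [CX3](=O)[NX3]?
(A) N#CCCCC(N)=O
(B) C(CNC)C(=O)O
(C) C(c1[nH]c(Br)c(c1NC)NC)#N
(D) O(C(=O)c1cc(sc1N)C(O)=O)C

A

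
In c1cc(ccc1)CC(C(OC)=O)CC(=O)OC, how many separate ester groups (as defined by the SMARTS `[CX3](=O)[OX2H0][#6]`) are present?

[CX3](=O)[OX2H0][#6] is the SMARTS for an ester: a carbonyl carbon bonded to an oxygen that is itself bonded to carbon (no H on that O).
The molecule carries 2 separate instances of a methyl-ester group (-C(=O)OCH3) meeting every constraint; each maps to a distinct set of atoms, giving 2 matches.

2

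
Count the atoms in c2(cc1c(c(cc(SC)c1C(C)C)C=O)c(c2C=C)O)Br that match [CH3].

3

The query [CH3] means: aliphatic carbon with exactly three hydrogens.
Check the 21 heavy atoms by environment: 8× c (aromatic, H0) → no; 2× c (aromatic, H1) → no; 1× Br (H0) → no; 3× C (H1) → no; 3× C (H3) → match; 1× O (H0) → no; 1× C (H2) → no; 1× S (H0) → no; 1× O (H1) → no.
That gives 3 matching atoms.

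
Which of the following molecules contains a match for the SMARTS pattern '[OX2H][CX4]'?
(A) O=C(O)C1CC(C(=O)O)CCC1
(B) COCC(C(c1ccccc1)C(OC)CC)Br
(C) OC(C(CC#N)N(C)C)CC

C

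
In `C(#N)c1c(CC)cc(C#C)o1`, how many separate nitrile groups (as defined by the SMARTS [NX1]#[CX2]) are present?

1

[NX1]#[CX2] is the SMARTS for a nitrile: a nitrogen triple-bonded to a two-connected carbon.
Exactly one fragment in the molecule meets all constraints, giving 1 match.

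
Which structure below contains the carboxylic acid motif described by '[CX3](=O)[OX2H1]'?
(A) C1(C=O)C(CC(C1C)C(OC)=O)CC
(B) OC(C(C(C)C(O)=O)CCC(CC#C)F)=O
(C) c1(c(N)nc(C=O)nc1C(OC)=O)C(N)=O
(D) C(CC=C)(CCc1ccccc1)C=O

[CX3](=O)[OX2H1] describes an sp2 carbon double-bonded to O and single-bonded to an -OH oxygen (a carboxylic acid).
(A) has a methyl-ester group (-C(=O)OCH3) but the singly-bonded O has no H (OX2H0, not OX2H1).
(B) contains a carboxylic acid group (-C(=O)OH), which satisfies every atom and bond constraint.
(C) has an aldehyde (-CHO) but there is no singly-bonded oxygen on the carbonyl carbon.
(D) has an aldehyde (-CHO) but there is no singly-bonded oxygen on the carbonyl carbon.
So the answer is (B).

B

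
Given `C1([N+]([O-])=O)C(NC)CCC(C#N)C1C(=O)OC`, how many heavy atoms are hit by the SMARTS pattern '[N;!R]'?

3

The query [N;!R] means: aliphatic nitrogen not in a ring.
Check the 17 heavy atoms by environment: 6× C (in 6-ring) → no; 1× N (charge +1, acyclic) → match; 1× O (charge -1, acyclic) → no; 3× O (acyclic) → no; 4× C (acyclic) → no; 2× N (acyclic) → match.
Summing the matching environments: 1 + 2 = 3 matching atoms.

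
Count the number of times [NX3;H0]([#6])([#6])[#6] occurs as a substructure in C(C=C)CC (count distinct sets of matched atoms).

0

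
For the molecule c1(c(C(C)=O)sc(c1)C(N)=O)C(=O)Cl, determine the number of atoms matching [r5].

5

Check the 14 heavy atoms by environment: 1× s (aromatic, in 5-ring) → match; 4× c (aromatic, in 5-ring) → match; 4× C (acyclic) → no; 3× O (acyclic) → no; 1× Cl (acyclic) → no; 1× N (acyclic) → no.
Summing the matching environments: 1 + 4 = 5 matching atoms.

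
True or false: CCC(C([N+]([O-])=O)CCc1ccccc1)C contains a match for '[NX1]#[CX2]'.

False

The pattern [NX1]#[CX2] describes a nitrogen triple-bonded to a two-connected carbon — a nitrile.
The closest candidate here is a nitro group (-[N+](=O)[O-]), but there is no C#N triple bond. No other fragment satisfies the full query, so there is no match.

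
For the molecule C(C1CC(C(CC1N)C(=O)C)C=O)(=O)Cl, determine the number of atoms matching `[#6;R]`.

The query [#6;R] means: carbon that is part of a ring.
Check the 15 heavy atoms by environment: 6× C (in 6-ring) → match; 4× C (acyclic) → no; 3× O (acyclic) → no; 1× Cl (acyclic) → no; 1× N (acyclic) → no.
That gives 6 matching atoms.

6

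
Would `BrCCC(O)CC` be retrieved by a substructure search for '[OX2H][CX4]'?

Yes

The pattern [OX2H][CX4] describes a hydroxyl oxygen bound to an sp3 (X4) carbon — an aliphatic alcohol.
The molecule carries a hydroxyl group (-OH), whose atoms satisfy every constraint of the query, so the pattern matches.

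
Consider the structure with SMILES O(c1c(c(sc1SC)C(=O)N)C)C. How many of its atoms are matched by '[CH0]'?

1

The query [CH0] means: aliphatic carbon with no attached hydrogen.
Check the 13 heavy atoms by environment: 1× s (aromatic, H0) → no; 4× c (aromatic, H0) → no; 2× O (H0) → no; 3× C (H3) → no; 1× S (H0) → no; 1× C (H0) → match; 1× N (H2) → no.
That gives 1 matching atom.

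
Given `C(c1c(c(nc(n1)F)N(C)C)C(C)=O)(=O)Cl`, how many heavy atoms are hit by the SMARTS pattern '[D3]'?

7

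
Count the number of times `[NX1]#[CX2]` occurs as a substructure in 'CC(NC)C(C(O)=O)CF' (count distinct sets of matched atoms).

0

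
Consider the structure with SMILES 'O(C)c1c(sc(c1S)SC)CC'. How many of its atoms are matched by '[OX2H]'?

The query [OX2H] means: aliphatic oxygen with two connections, one of which is H — an -OH oxygen.
Check the 12 heavy atoms by environment: 1× s (aromatic, H0, X2) → no; 4× c (aromatic, H0, X3) → no; 1× O (H0, X2) → no; 3× C (H3, X4) → no; 1× C (H2, X4) → no; 1× S (H1, X2) → no; 1× S (H0, X2) → no.
No environment satisfies the query, so 0 matching atoms.

0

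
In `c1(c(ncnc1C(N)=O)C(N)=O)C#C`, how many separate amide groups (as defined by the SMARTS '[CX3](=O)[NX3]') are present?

[CX3](=O)[NX3] is the SMARTS for an amide: a carbonyl carbon bonded to a trivalent nitrogen.
The molecule carries 2 separate instances of a primary amide (-C(=O)NH2) meeting every constraint; each maps to a distinct set of atoms, giving 2 matches.

2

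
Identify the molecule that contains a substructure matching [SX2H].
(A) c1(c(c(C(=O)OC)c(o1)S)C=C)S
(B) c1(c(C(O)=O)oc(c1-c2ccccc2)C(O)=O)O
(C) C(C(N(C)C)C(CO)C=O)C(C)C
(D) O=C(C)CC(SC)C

A

[SX2H] describes an aliphatic sulfur with two connections, one being H (a thiol).
(A) contains a thiol (-SH), which satisfies every atom and bond constraint.
(B) has a hydroxyl group (-OH) but it is an -OH, not an -SH.
(C) has a hydroxyl group (-OH) but it is an -OH, not an -SH.
(D) has a methylthio ether (-SCH3) but the sulfur has H0 (bonded to two carbons), not H1.
So the answer is (A).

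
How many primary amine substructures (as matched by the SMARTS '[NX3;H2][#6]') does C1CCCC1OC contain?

0

[NX3;H2][#6] is the SMARTS for a primary amine: a trivalent nitrogen with two H attached to carbon.
No fragment in the molecule satisfies every constraint, giving 0 matches.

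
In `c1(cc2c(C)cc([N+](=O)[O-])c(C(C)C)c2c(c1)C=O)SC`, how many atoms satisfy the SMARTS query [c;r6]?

Check the 21 heavy atoms by environment: 10× c (aromatic, in 6-ring) → match; 6× C (acyclic) → no; 1× N (charge +1, acyclic) → no; 1× O (charge -1, acyclic) → no; 2× O (acyclic) → no; 1× S (acyclic) → no.
That gives 10 matching atoms.

10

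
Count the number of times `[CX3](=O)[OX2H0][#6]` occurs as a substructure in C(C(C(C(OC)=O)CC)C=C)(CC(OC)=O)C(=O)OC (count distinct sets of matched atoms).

3

[CX3](=O)[OX2H0][#6] is the SMARTS for an ester: a carbonyl carbon bonded to an oxygen that is itself bonded to carbon (no H on that O).
The molecule carries 3 separate instances of a methyl-ester group (-C(=O)OCH3) meeting every constraint; each maps to a distinct set of atoms, giving 3 matches.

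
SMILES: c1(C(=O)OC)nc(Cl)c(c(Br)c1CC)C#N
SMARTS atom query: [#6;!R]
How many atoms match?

Check the 16 heavy atoms by environment: 1× n (aromatic, in 6-ring) → no; 5× c (aromatic, in 6-ring) → no; 5× C (acyclic) → match; 1× N (acyclic) → no; 2× O (acyclic) → no; 1× Cl (acyclic) → no; 1× Br (acyclic) → no.
That gives 5 matching atoms.

5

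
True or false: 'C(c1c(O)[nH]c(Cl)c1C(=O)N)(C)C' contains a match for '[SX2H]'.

The pattern [SX2H] describes an aliphatic sulfur with two connections, one being H — a thiol.
The closest candidate here is a hydroxyl group (-OH), but it is an -OH, not an -SH. No other fragment satisfies the full query, so there is no match.

False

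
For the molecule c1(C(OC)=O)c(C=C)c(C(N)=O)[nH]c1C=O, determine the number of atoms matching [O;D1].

The query [O;D1] means: aliphatic oxygen bonded to exactly one heavy atom.
Check the 16 heavy atoms by environment: 1× n (aromatic, D2) → no; 4× c (aromatic, D3) → no; 2× C (D2) → no; 3× O (D1) → match; 2× C (D1) → no; 2× C (D3) → no; 1× O (D2) → no; 1× N (D1) → no.
That gives 3 matching atoms.

3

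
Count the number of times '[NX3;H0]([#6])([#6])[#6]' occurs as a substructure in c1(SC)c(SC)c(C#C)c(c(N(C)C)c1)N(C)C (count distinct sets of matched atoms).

[NX3;H0]([#6])([#6])[#6] is the SMARTS for a tertiary amine: a trivalent nitrogen with no H, bonded to three carbons.
The molecule carries 2 separate instances of a dimethylamino group (-N(CH3)2) meeting every constraint; each maps to a distinct set of atoms, giving 2 matches.

2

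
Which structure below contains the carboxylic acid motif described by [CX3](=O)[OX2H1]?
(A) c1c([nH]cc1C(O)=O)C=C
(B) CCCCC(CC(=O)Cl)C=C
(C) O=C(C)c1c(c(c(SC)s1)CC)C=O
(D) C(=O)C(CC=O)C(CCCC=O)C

[CX3](=O)[OX2H1] describes an sp2 carbon double-bonded to O and single-bonded to an -OH oxygen (a carboxylic acid).
(A) contains a carboxylic acid group (-C(=O)OH), which satisfies every atom and bond constraint.
(B) has an acyl chloride (-C(=O)Cl) but the carbonyl is bonded to Cl, not to an -OH oxygen.
(C) has an aldehyde (-CHO) but there is no singly-bonded oxygen on the carbonyl carbon.
(D) has an aldehyde (-CHO) but there is no singly-bonded oxygen on the carbonyl carbon.
So the answer is (A).

A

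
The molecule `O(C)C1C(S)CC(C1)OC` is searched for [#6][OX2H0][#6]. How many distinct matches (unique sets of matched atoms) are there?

[#6][OX2H0][#6] is the SMARTS for an ether: an aliphatic oxygen bridging two carbons with no H on the oxygen.
The molecule carries 2 separate instances of a methoxy ether (-OCH3) meeting every constraint; each maps to a distinct set of atoms, giving 2 matches.

2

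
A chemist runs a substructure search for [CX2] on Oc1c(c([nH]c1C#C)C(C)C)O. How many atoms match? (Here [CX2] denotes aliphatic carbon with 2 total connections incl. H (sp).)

2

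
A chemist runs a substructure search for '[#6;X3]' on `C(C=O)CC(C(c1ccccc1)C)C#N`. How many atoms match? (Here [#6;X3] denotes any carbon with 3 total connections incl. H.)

The query [#6;X3] means: any carbon (aromatic or not) with three total connections.
Check the 15 heavy atoms by environment: 5× C (X4) → no; 1× C (X2) → no; 1× N (X1) → no; 6× c (aromatic, X3) → match; 1× C (X3) → match; 1× O (X1) → no.
Summing the matching environments: 6 + 1 = 7 matching atoms.

7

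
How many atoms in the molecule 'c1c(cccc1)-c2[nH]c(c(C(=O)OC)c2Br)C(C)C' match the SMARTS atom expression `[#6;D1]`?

3

The query [#6;D1] means: carbon bonded to exactly one heavy atom.
Check the 19 heavy atoms by environment: 1× n (aromatic, D2) → no; 5× c (aromatic, D3) → no; 2× C (D3) → no; 1× O (D1) → no; 1× O (D2) → no; 3× C (D1) → match; 1× Br (D1) → no; 5× c (aromatic, D2) → no.
That gives 3 matching atoms.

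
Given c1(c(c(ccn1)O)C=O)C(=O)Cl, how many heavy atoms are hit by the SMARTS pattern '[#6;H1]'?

3

The query [#6;H1] means: any carbon bearing exactly one hydrogen.
Check the 12 heavy atoms by environment: 1× n (aromatic, H0) → no; 3× c (aromatic, H0) → no; 2× c (aromatic, H1) → match; 1× O (H1) → no; 1× C (H0) → no; 2× O (H0) → no; 1× Cl (H0) → no; 1× C (H1) → match.
Summing the matching environments: 2 + 1 = 3 matching atoms.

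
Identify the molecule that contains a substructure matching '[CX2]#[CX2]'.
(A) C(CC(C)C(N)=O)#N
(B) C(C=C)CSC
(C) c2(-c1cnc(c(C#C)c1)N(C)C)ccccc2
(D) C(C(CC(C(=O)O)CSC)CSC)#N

C

[CX2]#[CX2] describes a carbon-carbon triple bond (an alkyne).
(A) has a nitrile (-C#N) but the triple bond is C#N, not C#C.
(B) has a vinyl group (-CH=CH2) but the C=C is a double bond; both carbons are CX3, not CX2.
(C) contains an ethynyl group (-C#CH), which satisfies every atom and bond constraint.
(D) has a nitrile (-C#N) but the triple bond is C#N, not C#C.
So the answer is (C).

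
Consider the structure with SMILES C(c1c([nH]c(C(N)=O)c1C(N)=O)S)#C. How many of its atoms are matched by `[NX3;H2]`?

The query [NX3;H2] means: aliphatic N with 3 total connections, two of them H — an -NH2 nitrogen (amine or amide).
Check the 14 heavy atoms by environment: 1× n (aromatic, H1, X3) → no; 4× c (aromatic, H0, X3) → no; 2× C (H0, X3) → no; 2× O (H0, X1) → no; 2× N (H2, X3) → match; 1× C (H0, X2) → no; 1× C (H1, X2) → no; 1× S (H1, X2) → no.
That gives 2 matching atoms.

2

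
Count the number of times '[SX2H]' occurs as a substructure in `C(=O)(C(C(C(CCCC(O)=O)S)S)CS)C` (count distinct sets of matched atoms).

3

[SX2H] is the SMARTS for a thiol: an aliphatic sulfur with two connections, one being H.
The molecule carries 3 separate instances of a thiol (-SH) meeting every constraint; each maps to a distinct set of atoms, giving 3 matches.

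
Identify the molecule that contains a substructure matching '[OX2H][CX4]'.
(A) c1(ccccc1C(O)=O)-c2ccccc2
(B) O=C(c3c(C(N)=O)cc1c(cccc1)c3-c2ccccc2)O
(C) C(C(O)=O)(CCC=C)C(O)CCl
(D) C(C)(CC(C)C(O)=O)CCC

C

[OX2H][CX4] describes a hydroxyl oxygen bound to an sp3 (X4) carbon (an aliphatic alcohol).
(A) has a carboxylic acid group (-C(=O)OH) but the -OH is on a CX3 carbonyl carbon, not a CX4 carbon.
(B) has a carboxylic acid group (-C(=O)OH) but the -OH is on a CX3 carbonyl carbon, not a CX4 carbon.
(C) contains a hydroxyl group (-OH), which satisfies every atom and bond constraint.
(D) has a carboxylic acid group (-C(=O)OH) but the -OH is on a CX3 carbonyl carbon, not a CX4 carbon.
So the answer is (C).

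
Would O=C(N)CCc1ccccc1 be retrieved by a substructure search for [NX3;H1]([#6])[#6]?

No

The pattern [NX3;H1]([#6])[#6] describes a trivalent nitrogen with one H, bonded to two carbons — a secondary amine.
The closest candidate here is a primary amide (-C(=O)NH2), but the -C(=O)NH2 nitrogen has H2, not H1. No other fragment satisfies the full query, so there is no match.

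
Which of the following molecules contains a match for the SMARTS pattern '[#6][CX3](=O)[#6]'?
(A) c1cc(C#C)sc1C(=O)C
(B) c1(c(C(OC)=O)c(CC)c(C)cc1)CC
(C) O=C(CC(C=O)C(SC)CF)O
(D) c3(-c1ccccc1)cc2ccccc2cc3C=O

A

[#6][CX3](=O)[#6] describes a carbonyl carbon (no H) flanked by two carbons (a ketone).
(A) contains an acetyl/ketone group (-C(=O)CH3), which satisfies every atom and bond constraint.
(B) has a methyl-ester group (-C(=O)OCH3) but one neighbour of the carbonyl carbon is O, not C.
(C) has a carboxylic acid group (-C(=O)OH) but one neighbour of the carbonyl carbon is O, not C.
(D) has an aldehyde (-CHO) but the carbonyl carbon has H1, so it is not flanked by two carbons.
So the answer is (A).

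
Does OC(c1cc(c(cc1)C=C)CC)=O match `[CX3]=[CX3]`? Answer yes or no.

The pattern [CX3]=[CX3] describes a non-aromatic C=C double bond between two sp2 carbons — an alkene.
The molecule carries a vinyl group (-CH=CH2), whose atoms satisfy every constraint of the query, so the pattern matches.

Yes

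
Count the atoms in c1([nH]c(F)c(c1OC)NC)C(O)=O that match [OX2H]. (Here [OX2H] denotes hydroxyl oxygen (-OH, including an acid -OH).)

1

The query [OX2H] means: aliphatic oxygen with two connections, one of which is H — an -OH oxygen.
Check the 13 heavy atoms by environment: 1× n (aromatic, H1, X3) → no; 4× c (aromatic, H0, X3) → no; 1× F (H0, X1) → no; 1× O (H0, X2) → no; 2× C (H3, X4) → no; 1× N (H1, X3) → no; 1× C (H0, X3) → no; 1× O (H0, X1) → no; 1× O (H1, X2) → match.
That gives 1 matching atom.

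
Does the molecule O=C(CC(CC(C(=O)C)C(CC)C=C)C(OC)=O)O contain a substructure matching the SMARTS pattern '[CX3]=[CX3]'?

Yes

The pattern [CX3]=[CX3] describes a non-aromatic C=C double bond between two sp2 carbons — an alkene.
The molecule carries a vinyl group (-CH=CH2), whose atoms satisfy every constraint of the query, so the pattern matches.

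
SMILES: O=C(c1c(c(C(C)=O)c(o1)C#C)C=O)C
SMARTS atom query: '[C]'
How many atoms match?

7

The query [C] means: uppercase C matches aliphatic (non-aromatic) carbon only.
Check the 15 heavy atoms by environment: 1× o (aromatic) → no; 4× c (aromatic) → no; 7× C → match; 3× O → no.
That gives 7 matching atoms.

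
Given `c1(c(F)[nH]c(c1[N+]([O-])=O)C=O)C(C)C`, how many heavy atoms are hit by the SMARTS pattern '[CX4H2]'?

0

The query [CX4H2] means: sp3 carbon (X4) with exactly two hydrogens.
Check the 14 heavy atoms by environment: 1× n (aromatic, H1, X3) → no; 4× c (aromatic, H0, X3) → no; 1× C (H1, X4) → no; 2× C (H3, X4) → no; 1× C (H1, X3) → no; 2× O (H0, X1) → no; 1× N (charge +1, H0, X3) → no; 1× O (charge -1, H0, X1) → no; 1× F (H0, X1) → no.
No environment satisfies the query, so 0 matching atoms.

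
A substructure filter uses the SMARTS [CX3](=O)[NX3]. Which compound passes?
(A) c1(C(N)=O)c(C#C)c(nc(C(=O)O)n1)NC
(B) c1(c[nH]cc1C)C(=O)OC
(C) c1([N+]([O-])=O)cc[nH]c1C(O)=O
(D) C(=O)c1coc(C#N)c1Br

[CX3](=O)[NX3] describes a carbonyl carbon bonded to a trivalent nitrogen (an amide).
(A) contains a primary amide (-C(=O)NH2), which satisfies every atom and bond constraint.
(B) has a methyl-ester group (-C(=O)OCH3) but the carbonyl is bonded to O, not to an NX3 nitrogen.
(C) has a carboxylic acid group (-C(=O)OH) but the carbonyl is bonded to O, not to an NX3 nitrogen.
(D) has a nitrile (-C#N) but the nitrile N is NX1 (triple-bonded), not NX3.
So the answer is (A).

A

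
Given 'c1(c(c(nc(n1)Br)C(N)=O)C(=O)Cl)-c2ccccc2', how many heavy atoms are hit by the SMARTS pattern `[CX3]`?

2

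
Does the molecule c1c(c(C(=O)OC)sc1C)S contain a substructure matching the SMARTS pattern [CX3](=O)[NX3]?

The pattern [CX3](=O)[NX3] describes a carbonyl carbon bonded to a trivalent nitrogen — an amide.
The closest candidate here is a methyl-ester group (-C(=O)OCH3), but the carbonyl is bonded to O, not to an NX3 nitrogen. No other fragment satisfies the full query, so there is no match.

No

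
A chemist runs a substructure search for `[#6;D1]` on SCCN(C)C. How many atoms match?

2

Check the 6 heavy atoms by environment: 2× C (D2) → no; 1× S (D1) → no; 1× N (D3) → no; 2× C (D1) → match.
That gives 2 matching atoms.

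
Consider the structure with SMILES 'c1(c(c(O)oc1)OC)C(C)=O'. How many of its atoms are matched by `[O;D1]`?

The query [O;D1] means: aliphatic oxygen bonded to exactly one heavy atom.
Check the 11 heavy atoms by environment: 1× o (aromatic, D2) → no; 3× c (aromatic, D3) → no; 1× c (aromatic, D2) → no; 2× O (D1) → match; 1× C (D3) → no; 2× C (D1) → no; 1× O (D2) → no.
That gives 2 matching atoms.

2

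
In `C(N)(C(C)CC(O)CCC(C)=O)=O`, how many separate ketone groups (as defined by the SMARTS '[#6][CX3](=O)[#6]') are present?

1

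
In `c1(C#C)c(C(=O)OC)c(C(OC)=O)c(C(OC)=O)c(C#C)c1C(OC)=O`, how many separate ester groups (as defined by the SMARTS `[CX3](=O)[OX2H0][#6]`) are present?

[CX3](=O)[OX2H0][#6] is the SMARTS for an ester: a carbonyl carbon bonded to an oxygen that is itself bonded to carbon (no H on that O).
The molecule carries 4 separate instances of a methyl-ester group (-C(=O)OCH3) meeting every constraint; each maps to a distinct set of atoms, giving 4 matches.

4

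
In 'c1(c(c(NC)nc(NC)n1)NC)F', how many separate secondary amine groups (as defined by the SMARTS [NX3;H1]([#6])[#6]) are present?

3

[NX3;H1]([#6])[#6] is the SMARTS for a secondary amine: a trivalent nitrogen with one H, bonded to two carbons.
The molecule carries 3 separate instances of an N-methylamino group (-NHCH3) meeting every constraint; each maps to a distinct set of atoms, giving 3 matches.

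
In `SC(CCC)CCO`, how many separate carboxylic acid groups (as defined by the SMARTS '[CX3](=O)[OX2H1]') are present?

0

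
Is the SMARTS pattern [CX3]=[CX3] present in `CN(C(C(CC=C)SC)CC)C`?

The pattern [CX3]=[CX3] describes a non-aromatic C=C double bond between two sp2 carbons — an alkene.
The molecule carries a vinyl group (-CH=CH2), whose atoms satisfy every constraint of the query, so the pattern matches.

Yes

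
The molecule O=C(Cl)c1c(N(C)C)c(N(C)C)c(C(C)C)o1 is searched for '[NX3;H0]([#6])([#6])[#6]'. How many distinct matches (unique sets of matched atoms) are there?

[NX3;H0]([#6])([#6])[#6] is the SMARTS for a tertiary amine: a trivalent nitrogen with no H, bonded to three carbons.
The molecule carries 2 separate instances of a dimethylamino group (-N(CH3)2) meeting every constraint; each maps to a distinct set of atoms, giving 2 matches.

2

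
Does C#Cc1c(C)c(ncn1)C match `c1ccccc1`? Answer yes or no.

No

The pattern c1ccccc1 describes six aromatic carbons in a ring — a benzene ring.
The closest candidate here is a methyl group (-CH3), but no six-membered all-carbon aromatic ring is present. No other fragment satisfies the full query, so there is no match.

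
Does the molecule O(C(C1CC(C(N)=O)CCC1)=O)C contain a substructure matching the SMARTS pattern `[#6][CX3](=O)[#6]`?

The pattern [#6][CX3](=O)[#6] describes a carbonyl carbon (no H) flanked by two carbons — a ketone.
The closest candidate here is a methyl-ester group (-C(=O)OCH3), but one neighbour of the carbonyl carbon is O, not C. No other fragment satisfies the full query, so there is no match.

No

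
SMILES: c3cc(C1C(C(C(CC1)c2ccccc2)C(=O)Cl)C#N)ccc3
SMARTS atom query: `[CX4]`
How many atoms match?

6

The query [CX4] means: C with X4: aliphatic carbon with exactly 4 total connections (bonds + H).
Check the 23 heavy atoms by environment: 6× C (X4) → match; 1× C (X2) → no; 1× N (X1) → no; 12× c (aromatic, X3) → no; 1× C (X3) → no; 1× O (X1) → no; 1× Cl (X1) → no.
That gives 6 matching atoms.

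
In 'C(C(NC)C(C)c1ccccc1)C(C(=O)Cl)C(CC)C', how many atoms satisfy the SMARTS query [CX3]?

Check the 20 heavy atoms by environment: 10× C (X4) → no; 6× c (aromatic, X3) → no; 1× N (X3) → no; 1× C (X3) → match; 1× O (X1) → no; 1× Cl (X1) → no.
That gives 1 matching atom.

1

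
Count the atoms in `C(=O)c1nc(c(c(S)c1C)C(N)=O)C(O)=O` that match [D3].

The query [D3] means: atom with exactly three heavy-atom neighbours.
Check the 16 heavy atoms by environment: 1× n (aromatic, D2) → no; 5× c (aromatic, D3) → match; 2× C (D3) → match; 4× O (D1) → no; 1× S (D1) → no; 1× C (D1) → no; 1× C (D2) → no; 1× N (D1) → no.
Summing the matching environments: 5 + 2 = 7 matching atoms.

7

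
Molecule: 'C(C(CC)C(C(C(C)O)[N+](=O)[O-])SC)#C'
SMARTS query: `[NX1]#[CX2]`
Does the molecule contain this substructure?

No

The pattern [NX1]#[CX2] describes a nitrogen triple-bonded to a two-connected carbon — a nitrile.
The closest candidate here is a nitro group (-[N+](=O)[O-]), but there is no C#N triple bond. No other fragment satisfies the full query, so there is no match.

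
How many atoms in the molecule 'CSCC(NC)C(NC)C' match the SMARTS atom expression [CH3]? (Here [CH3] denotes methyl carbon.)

The query [CH3] means: aliphatic carbon with exactly three hydrogens.
Check the 10 heavy atoms by environment: 1× C (H2) → no; 2× C (H1) → no; 4× C (H3) → match; 2× N (H1) → no; 1× S (H0) → no.
That gives 4 matching atoms.

4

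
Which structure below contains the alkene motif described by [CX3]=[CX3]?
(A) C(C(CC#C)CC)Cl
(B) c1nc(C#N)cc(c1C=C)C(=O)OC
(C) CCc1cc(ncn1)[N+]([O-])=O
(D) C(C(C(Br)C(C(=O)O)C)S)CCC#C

[CX3]=[CX3] describes a non-aromatic C=C double bond between two sp2 carbons (an alkene).
(A) has an ethynyl group (-C#CH) but the C-C bond is a triple bond, not a double bond.
(B) contains a vinyl group (-CH=CH2), which satisfies every atom and bond constraint.
(C) has an ethyl group (-CH2CH3) but its C-C bond is a single bond between CX4 carbons, not CX3=CX3.
(D) has an ethynyl group (-C#CH) but the C-C bond is a triple bond, not a double bond.
So the answer is (B).

B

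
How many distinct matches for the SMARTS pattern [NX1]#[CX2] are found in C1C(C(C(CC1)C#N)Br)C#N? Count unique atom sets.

[NX1]#[CX2] is the SMARTS for a nitrile: a nitrogen triple-bonded to a two-connected carbon.
The molecule carries 2 separate instances of a nitrile (-C#N) meeting every constraint; each maps to a distinct set of atoms, giving 2 matches.

2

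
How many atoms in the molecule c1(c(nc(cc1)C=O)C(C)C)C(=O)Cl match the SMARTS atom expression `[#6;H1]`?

4

Check the 14 heavy atoms by environment: 1× n (aromatic, H0) → no; 3× c (aromatic, H0) → no; 2× c (aromatic, H1) → match; 2× C (H1) → match; 2× C (H3) → no; 1× C (H0) → no; 2× O (H0) → no; 1× Cl (H0) → no.
Summing the matching environments: 2 + 2 = 4 matching atoms.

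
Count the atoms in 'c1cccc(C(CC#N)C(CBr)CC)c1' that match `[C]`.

Check the 15 heavy atoms by environment: 7× C → match; 1× N → no; 1× Br → no; 6× c (aromatic) → no.
That gives 7 matching atoms.

7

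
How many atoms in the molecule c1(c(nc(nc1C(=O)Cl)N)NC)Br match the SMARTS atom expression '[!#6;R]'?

2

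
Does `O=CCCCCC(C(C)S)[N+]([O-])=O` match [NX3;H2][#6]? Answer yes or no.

No

The pattern [NX3;H2][#6] describes a trivalent nitrogen with two H attached to carbon — a primary amine.
The closest candidate here is a nitro group (-[N+](=O)[O-]), but the nitrogen is [N+] with no H, not NX3H2. No other fragment satisfies the full query, so there is no match.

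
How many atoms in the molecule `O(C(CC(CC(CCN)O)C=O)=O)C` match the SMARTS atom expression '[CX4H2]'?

4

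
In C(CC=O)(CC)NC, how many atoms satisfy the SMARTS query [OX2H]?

The query [OX2H] means: aliphatic oxygen with two connections, one of which is H — an -OH oxygen.
Check the 8 heavy atoms by environment: 2× C (H2, X4) → no; 1× C (H1, X4) → no; 2× C (H3, X4) → no; 1× C (H1, X3) → no; 1× O (H0, X1) → no; 1× N (H1, X3) → no.
No environment satisfies the query, so 0 matching atoms.

0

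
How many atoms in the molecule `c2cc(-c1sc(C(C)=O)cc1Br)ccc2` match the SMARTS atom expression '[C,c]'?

The query [C,c] means: comma = OR; matches aliphatic or aromatic carbon — same as #6.
Check the 15 heavy atoms by environment: 1× s (aromatic) → no; 10× c (aromatic) → match; 1× Br → no; 2× C → match; 1× O → no.
Summing the matching environments: 10 + 2 = 12 matching atoms.

12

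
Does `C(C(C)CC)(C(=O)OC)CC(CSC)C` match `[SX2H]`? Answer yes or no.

The pattern [SX2H] describes an aliphatic sulfur with two connections, one being H — a thiol.
The closest candidate here is a methylthio ether (-SCH3), but the sulfur has H0 (bonded to two carbons), not H1. No other fragment satisfies the full query, so there is no match.

No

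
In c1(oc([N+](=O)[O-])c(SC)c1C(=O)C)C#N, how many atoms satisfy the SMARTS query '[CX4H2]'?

0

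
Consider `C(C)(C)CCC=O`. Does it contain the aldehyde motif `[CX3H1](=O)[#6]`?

The pattern [CX3H1](=O)[#6] describes an sp2 carbon with one H, double-bonded to O and single-bonded to carbon — an aldehyde.
The molecule carries an aldehyde (-CHO), whose atoms satisfy every constraint of the query, so the pattern matches.

Yes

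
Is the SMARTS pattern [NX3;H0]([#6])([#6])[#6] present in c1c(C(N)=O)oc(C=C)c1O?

The pattern [NX3;H0]([#6])([#6])[#6] describes a trivalent nitrogen with no H, bonded to three carbons — a tertiary amine.
The closest candidate here is a primary amide (-C(=O)NH2), but the amide nitrogen has H2 and only one carbon neighbour. No other fragment satisfies the full query, so there is no match.

No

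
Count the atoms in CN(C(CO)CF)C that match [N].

1

Check the 8 heavy atoms by environment: 5× C → no; 1× N → match; 1× F → no; 1× O → no.
That gives 1 matching atom.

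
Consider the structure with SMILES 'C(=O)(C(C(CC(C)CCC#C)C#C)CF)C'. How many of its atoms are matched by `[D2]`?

6

The query [D2] means: atom with exactly two heavy-atom neighbours.
Check the 16 heavy atoms by environment: 6× C (D2) → match; 4× C (D3) → no; 1× O (D1) → no; 4× C (D1) → no; 1× F (D1) → no.
That gives 6 matching atoms.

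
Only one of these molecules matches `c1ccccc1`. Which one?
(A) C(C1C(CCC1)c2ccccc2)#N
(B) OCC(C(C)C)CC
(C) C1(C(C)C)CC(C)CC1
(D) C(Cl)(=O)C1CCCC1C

A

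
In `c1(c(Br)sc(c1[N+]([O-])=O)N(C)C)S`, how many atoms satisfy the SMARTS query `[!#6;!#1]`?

7

The query [!#6;!#1] means: not carbon and not hydrogen — any heteroatom.
Check the 13 heavy atoms by environment: 1× s (aromatic) → match; 4× c (aromatic) → no; 1× N → match; 2× C → no; 1× S → match; 1× N (charge +1) → match; 1× O (charge -1) → match; 1× O → match; 1× Br → match.
Summing the matching environments: 1 + 1 + 1 + 1 + 1 + 1 + 1 = 7 matching atoms.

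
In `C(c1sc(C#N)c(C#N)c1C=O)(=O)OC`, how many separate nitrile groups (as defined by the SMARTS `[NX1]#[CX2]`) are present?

2

[NX1]#[CX2] is the SMARTS for a nitrile: a nitrogen triple-bonded to a two-connected carbon.
The molecule carries 2 separate instances of a nitrile (-C#N) meeting every constraint; each maps to a distinct set of atoms, giving 2 matches.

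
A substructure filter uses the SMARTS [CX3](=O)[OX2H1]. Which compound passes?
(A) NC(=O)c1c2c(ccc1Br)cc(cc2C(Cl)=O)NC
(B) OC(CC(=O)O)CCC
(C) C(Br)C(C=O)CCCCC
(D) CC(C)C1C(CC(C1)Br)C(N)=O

[CX3](=O)[OX2H1] describes an sp2 carbon double-bonded to O and single-bonded to an -OH oxygen (a carboxylic acid).
(A) has a primary amide (-C(=O)NH2) but the carbonyl is bonded to N, not to an -OH oxygen.
(B) contains a carboxylic acid group (-C(=O)OH), which satisfies every atom and bond constraint.
(C) has an aldehyde (-CHO) but there is no singly-bonded oxygen on the carbonyl carbon.
(D) has a primary amide (-C(=O)NH2) but the carbonyl is bonded to N, not to an -OH oxygen.
So the answer is (B).

B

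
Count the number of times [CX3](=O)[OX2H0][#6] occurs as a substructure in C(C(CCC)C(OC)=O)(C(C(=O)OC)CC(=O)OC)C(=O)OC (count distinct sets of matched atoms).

[CX3](=O)[OX2H0][#6] is the SMARTS for an ester: a carbonyl carbon bonded to an oxygen that is itself bonded to carbon (no H on that O).
The molecule carries 4 separate instances of a methyl-ester group (-C(=O)OCH3) meeting every constraint; each maps to a distinct set of atoms, giving 4 matches.

4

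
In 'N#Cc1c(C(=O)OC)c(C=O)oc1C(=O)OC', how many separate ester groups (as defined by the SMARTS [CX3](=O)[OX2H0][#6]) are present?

2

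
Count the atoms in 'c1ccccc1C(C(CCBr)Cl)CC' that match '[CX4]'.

6

The query [CX4] means: C with X4: aliphatic carbon with exactly 4 total connections (bonds + H).
Check the 14 heavy atoms by environment: 6× C (X4) → match; 6× c (aromatic, X3) → no; 1× Cl (X1) → no; 1× Br (X1) → no.
That gives 6 matching atoms.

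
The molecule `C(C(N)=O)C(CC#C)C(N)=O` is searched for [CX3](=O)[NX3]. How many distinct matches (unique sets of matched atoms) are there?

[CX3](=O)[NX3] is the SMARTS for an amide: a carbonyl carbon bonded to a trivalent nitrogen.
The molecule carries 2 separate instances of a primary amide (-C(=O)NH2) meeting every constraint; each maps to a distinct set of atoms, giving 2 matches.

2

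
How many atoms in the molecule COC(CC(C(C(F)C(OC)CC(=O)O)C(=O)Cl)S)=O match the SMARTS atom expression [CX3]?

The query [CX3] means: C with X3: aliphatic carbon with exactly 3 total connections.
Check the 20 heavy atoms by environment: 8× C (X4) → no; 3× O (X2) → no; 1× S (X2) → no; 3× C (X3) → match; 3× O (X1) → no; 1× Cl (X1) → no; 1× F (X1) → no.
That gives 3 matching atoms.

3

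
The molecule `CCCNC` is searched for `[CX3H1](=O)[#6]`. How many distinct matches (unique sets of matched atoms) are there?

0

[CX3H1](=O)[#6] is the SMARTS for an aldehyde: an sp2 carbon with one H, double-bonded to O and single-bonded to carbon.
No fragment in the molecule satisfies every constraint, giving 0 matches.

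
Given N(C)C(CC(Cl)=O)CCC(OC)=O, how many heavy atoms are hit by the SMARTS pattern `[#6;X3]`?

Check the 13 heavy atoms by environment: 6× C (X4) → no; 2× C (X3) → match; 2× O (X1) → no; 1× O (X2) → no; 1× Cl (X1) → no; 1× N (X3) → no.
That gives 2 matching atoms.

2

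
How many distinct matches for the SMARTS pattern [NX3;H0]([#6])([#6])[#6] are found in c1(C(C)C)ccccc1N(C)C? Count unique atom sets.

[NX3;H0]([#6])([#6])[#6] is the SMARTS for a tertiary amine: a trivalent nitrogen with no H, bonded to three carbons.
Exactly one fragment in the molecule meets all constraints, giving 1 match.

1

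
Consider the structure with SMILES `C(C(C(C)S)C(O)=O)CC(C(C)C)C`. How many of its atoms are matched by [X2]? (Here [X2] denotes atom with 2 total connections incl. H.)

2

The query [X2] means: any atom with exactly two total connections (bonds + H).
Check the 14 heavy atoms by environment: 10× C (X4) → no; 1× C (X3) → no; 1× O (X1) → no; 1× O (X2) → match; 1× S (X2) → match.
Summing the matching environments: 1 + 1 = 2 matching atoms.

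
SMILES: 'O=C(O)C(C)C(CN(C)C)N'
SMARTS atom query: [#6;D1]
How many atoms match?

3

The query [#6;D1] means: carbon bonded to exactly one heavy atom.
Check the 11 heavy atoms by environment: 3× C (D1) → match; 3× C (D3) → no; 1× C (D2) → no; 1× N (D3) → no; 1× N (D1) → no; 2× O (D1) → no.
That gives 3 matching atoms.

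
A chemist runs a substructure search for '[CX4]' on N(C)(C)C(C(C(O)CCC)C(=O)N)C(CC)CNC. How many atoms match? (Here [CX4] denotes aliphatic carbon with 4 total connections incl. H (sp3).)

13

The query [CX4] means: C with X4: aliphatic carbon with exactly 4 total connections (bonds + H).
Check the 19 heavy atoms by environment: 13× C (X4) → match; 3× N (X3) → no; 1× O (X2) → no; 1× C (X3) → no; 1× O (X1) → no.
That gives 13 matching atoms.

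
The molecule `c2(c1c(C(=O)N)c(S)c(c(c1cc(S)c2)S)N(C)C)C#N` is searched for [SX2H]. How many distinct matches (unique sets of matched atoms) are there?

3

[SX2H] is the SMARTS for a thiol: an aliphatic sulfur with two connections, one being H.
The molecule carries 3 separate instances of a thiol (-SH) meeting every constraint; each maps to a distinct set of atoms, giving 3 matches.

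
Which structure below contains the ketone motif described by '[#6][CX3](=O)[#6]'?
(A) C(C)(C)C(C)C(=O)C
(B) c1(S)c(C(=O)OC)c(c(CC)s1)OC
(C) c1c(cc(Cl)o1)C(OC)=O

A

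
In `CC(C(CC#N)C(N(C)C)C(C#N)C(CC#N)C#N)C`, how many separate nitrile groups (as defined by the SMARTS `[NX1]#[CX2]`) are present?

[NX1]#[CX2] is the SMARTS for a nitrile: a nitrogen triple-bonded to a two-connected carbon.
The molecule carries 4 separate instances of a nitrile (-C#N) meeting every constraint; each maps to a distinct set of atoms, giving 4 matches.

4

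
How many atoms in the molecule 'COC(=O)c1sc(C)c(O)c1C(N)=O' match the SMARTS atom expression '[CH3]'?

The query [CH3] means: aliphatic carbon with exactly three hydrogens.
Check the 14 heavy atoms by environment: 1× s (aromatic, H0) → no; 4× c (aromatic, H0) → no; 1× O (H1) → no; 2× C (H0) → no; 3× O (H0) → no; 1× N (H2) → no; 2× C (H3) → match.
That gives 2 matching atoms.

2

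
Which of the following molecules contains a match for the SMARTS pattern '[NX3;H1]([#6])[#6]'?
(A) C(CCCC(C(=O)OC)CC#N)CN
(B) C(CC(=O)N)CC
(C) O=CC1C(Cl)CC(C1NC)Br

[NX3;H1]([#6])[#6] describes a trivalent nitrogen with one H, bonded to two carbons (a secondary amine).
(A) has a primary amino group (-NH2) but the nitrogen has H2 and only one carbon neighbour.
(B) has a primary amide (-C(=O)NH2) but the -C(=O)NH2 nitrogen has H2, not H1.
(C) contains an N-methylamino group (-NHCH3), which satisfies every atom and bond constraint.
So the answer is (C).

C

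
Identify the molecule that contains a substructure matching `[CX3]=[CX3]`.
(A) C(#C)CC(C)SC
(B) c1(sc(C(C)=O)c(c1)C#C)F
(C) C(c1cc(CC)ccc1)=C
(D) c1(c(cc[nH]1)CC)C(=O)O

[CX3]=[CX3] describes a non-aromatic C=C double bond between two sp2 carbons (an alkene).
(A) has an ethynyl group (-C#CH) but the C-C bond is a triple bond, not a double bond.
(B) has an ethynyl group (-C#CH) but the C-C bond is a triple bond, not a double bond.
(C) contains a vinyl group (-CH=CH2), which satisfies every atom and bond constraint.
(D) has an ethyl group (-CH2CH3) but its C-C bond is a single bond between CX4 carbons, not CX3=CX3.
So the answer is (C).

C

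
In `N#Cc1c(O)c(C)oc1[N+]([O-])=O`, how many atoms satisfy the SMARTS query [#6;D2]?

The query [#6;D2] means: any carbon bonded to exactly two heavy atoms.
Check the 12 heavy atoms by environment: 1× o (aromatic, D2) → no; 4× c (aromatic, D3) → no; 1× N (charge +1, D3) → no; 1× O (charge -1, D1) → no; 2× O (D1) → no; 1× C (D2) → match; 1× N (D1) → no; 1× C (D1) → no.
That gives 1 matching atom.

1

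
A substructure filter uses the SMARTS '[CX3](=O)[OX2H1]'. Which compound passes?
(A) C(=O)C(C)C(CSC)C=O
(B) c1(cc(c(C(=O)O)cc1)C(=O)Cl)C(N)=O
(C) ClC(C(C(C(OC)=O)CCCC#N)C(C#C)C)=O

[CX3](=O)[OX2H1] describes an sp2 carbon double-bonded to O and single-bonded to an -OH oxygen (a carboxylic acid).
(A) has an aldehyde (-CHO) but there is no singly-bonded oxygen on the carbonyl carbon.
(B) contains a carboxylic acid group (-C(=O)OH), which satisfies every atom and bond constraint.
(C) has a methyl-ester group (-C(=O)OCH3) but the singly-bonded O has no H (OX2H0, not OX2H1).
So the answer is (B).

B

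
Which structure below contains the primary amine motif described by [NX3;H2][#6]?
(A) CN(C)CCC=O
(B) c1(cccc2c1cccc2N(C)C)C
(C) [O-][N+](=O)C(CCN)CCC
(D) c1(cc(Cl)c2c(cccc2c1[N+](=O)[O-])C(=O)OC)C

[NX3;H2][#6] describes a trivalent nitrogen with two H attached to carbon (a primary amine).
(A) has a dimethylamino group (-N(CH3)2) but the nitrogen has H0, not H2.
(B) has a dimethylamino group (-N(CH3)2) but the nitrogen has H0, not H2.
(C) contains a primary amino group (-NH2), which satisfies every atom and bond constraint.
(D) has a nitro group (-[N+](=O)[O-]) but the nitrogen is [N+] with no H, not NX3H2.
So the answer is (C).

C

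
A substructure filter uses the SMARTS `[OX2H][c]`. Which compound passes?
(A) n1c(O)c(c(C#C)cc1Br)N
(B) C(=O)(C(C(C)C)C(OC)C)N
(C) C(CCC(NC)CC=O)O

A

[OX2H][c] describes a hydroxyl oxygen attached to an aromatic carbon (a phenol).
(A) contains a hydroxyl group (-OH), which satisfies every atom and bond constraint.
(B) has a methoxy ether (-OCH3) but the oxygen has H0, not H1.
(C) has a hydroxyl group (-OH) but the -OH is on an aliphatic carbon, not an aromatic c.
So the answer is (A).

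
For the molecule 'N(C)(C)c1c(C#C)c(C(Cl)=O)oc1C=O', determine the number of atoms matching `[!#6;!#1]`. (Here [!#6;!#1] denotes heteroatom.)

5

The query [!#6;!#1] means: not carbon and not hydrogen — any heteroatom.
Check the 15 heavy atoms by environment: 1× o (aromatic) → match; 4× c (aromatic) → no; 6× C → no; 2× O → match; 1× Cl → match; 1× N → match.
Summing the matching environments: 1 + 2 + 1 + 1 = 5 matching atoms.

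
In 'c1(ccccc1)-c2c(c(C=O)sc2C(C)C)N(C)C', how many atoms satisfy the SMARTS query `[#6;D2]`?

6

The query [#6;D2] means: any carbon bonded to exactly two heavy atoms.
Check the 19 heavy atoms by environment: 1× s (aromatic, D2) → no; 5× c (aromatic, D3) → no; 1× C (D3) → no; 4× C (D1) → no; 5× c (aromatic, D2) → match; 1× C (D2) → match; 1× O (D1) → no; 1× N (D3) → no.
Summing the matching environments: 5 + 1 = 6 matching atoms.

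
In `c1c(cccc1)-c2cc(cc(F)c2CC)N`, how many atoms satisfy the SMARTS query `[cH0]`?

Check the 16 heavy atoms by environment: 7× c (aromatic, H1) → no; 5× c (aromatic, H0) → match; 1× F (H0) → no; 1× C (H2) → no; 1× C (H3) → no; 1× N (H2) → no.
That gives 5 matching atoms.

5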